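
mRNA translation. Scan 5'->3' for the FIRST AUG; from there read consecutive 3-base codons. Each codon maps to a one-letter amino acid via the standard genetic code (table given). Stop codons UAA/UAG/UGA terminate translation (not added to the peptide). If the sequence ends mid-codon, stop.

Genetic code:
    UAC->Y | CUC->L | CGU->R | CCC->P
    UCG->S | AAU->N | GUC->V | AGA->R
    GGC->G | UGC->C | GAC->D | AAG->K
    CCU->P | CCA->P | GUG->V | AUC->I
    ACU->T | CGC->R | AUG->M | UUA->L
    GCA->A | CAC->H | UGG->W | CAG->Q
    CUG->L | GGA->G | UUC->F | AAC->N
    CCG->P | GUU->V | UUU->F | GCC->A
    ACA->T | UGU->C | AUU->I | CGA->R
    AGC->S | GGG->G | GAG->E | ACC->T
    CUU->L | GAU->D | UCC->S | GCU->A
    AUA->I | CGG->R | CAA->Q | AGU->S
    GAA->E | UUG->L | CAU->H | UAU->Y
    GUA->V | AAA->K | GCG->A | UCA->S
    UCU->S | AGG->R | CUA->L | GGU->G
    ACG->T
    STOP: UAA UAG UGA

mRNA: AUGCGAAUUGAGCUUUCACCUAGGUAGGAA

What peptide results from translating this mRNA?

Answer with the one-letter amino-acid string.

start AUG at pos 0
pos 0: AUG -> M; peptide=M
pos 3: CGA -> R; peptide=MR
pos 6: AUU -> I; peptide=MRI
pos 9: GAG -> E; peptide=MRIE
pos 12: CUU -> L; peptide=MRIEL
pos 15: UCA -> S; peptide=MRIELS
pos 18: CCU -> P; peptide=MRIELSP
pos 21: AGG -> R; peptide=MRIELSPR
pos 24: UAG -> STOP

Answer: MRIELSPR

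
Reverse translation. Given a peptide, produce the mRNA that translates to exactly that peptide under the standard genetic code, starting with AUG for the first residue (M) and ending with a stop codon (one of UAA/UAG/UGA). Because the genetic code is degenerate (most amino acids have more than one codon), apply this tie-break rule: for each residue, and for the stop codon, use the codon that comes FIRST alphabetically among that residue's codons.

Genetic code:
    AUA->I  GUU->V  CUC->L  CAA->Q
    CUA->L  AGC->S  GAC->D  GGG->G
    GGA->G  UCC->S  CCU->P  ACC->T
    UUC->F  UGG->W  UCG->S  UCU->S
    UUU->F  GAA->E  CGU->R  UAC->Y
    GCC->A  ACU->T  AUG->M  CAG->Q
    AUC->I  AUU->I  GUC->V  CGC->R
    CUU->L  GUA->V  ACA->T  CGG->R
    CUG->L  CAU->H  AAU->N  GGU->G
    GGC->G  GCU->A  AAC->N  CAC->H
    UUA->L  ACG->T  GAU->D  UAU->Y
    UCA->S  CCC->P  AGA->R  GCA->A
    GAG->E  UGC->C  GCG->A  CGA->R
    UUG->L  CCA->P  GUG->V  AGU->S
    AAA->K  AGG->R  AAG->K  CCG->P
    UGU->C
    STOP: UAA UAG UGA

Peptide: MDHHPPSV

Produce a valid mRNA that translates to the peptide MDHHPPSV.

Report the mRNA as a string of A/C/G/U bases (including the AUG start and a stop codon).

residue 1: M -> AUG (start codon)
residue 2: D codons sorted = GAC,GAU -> pick first = GAC
residue 3: H codons sorted = CAC,CAU -> pick first = CAC
residue 4: H codons sorted = CAC,CAU -> pick first = CAC
residue 5: P codons sorted = CCA,CCC,CCG,CCU -> pick first = CCA
residue 6: P codons sorted = CCA,CCC,CCG,CCU -> pick first = CCA
residue 7: S codons sorted = AGC,AGU,UCA,UCC,UCG,UCU -> pick first = AGC
residue 8: V codons sorted = GUA,GUC,GUG,GUU -> pick first = GUA
terminator: stop codons sorted = UAA,UAG,UGA -> pick first = UAA

Answer: mRNA: AUGGACCACCACCCACCAAGCGUAUAA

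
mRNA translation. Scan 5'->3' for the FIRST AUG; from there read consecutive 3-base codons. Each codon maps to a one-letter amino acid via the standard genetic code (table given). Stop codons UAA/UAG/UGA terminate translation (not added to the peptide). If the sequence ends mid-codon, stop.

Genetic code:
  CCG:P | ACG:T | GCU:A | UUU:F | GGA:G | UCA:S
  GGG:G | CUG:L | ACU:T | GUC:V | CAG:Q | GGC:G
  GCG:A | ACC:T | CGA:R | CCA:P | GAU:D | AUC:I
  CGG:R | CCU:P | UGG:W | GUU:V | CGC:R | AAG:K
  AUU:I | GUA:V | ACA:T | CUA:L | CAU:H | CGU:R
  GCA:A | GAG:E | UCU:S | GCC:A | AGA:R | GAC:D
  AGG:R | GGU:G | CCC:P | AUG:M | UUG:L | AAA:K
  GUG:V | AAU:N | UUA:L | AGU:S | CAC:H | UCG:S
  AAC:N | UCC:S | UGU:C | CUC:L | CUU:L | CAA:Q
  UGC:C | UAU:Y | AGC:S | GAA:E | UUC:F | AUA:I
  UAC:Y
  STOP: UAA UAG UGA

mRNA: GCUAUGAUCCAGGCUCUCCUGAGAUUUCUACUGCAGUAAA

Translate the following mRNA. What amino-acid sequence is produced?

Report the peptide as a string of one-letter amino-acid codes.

start AUG at pos 3
pos 3: AUG -> M; peptide=M
pos 6: AUC -> I; peptide=MI
pos 9: CAG -> Q; peptide=MIQ
pos 12: GCU -> A; peptide=MIQA
pos 15: CUC -> L; peptide=MIQAL
pos 18: CUG -> L; peptide=MIQALL
pos 21: AGA -> R; peptide=MIQALLR
pos 24: UUU -> F; peptide=MIQALLRF
pos 27: CUA -> L; peptide=MIQALLRFL
pos 30: CUG -> L; peptide=MIQALLRFLL
pos 33: CAG -> Q; peptide=MIQALLRFLLQ
pos 36: UAA -> STOP

Answer: MIQALLRFLLQ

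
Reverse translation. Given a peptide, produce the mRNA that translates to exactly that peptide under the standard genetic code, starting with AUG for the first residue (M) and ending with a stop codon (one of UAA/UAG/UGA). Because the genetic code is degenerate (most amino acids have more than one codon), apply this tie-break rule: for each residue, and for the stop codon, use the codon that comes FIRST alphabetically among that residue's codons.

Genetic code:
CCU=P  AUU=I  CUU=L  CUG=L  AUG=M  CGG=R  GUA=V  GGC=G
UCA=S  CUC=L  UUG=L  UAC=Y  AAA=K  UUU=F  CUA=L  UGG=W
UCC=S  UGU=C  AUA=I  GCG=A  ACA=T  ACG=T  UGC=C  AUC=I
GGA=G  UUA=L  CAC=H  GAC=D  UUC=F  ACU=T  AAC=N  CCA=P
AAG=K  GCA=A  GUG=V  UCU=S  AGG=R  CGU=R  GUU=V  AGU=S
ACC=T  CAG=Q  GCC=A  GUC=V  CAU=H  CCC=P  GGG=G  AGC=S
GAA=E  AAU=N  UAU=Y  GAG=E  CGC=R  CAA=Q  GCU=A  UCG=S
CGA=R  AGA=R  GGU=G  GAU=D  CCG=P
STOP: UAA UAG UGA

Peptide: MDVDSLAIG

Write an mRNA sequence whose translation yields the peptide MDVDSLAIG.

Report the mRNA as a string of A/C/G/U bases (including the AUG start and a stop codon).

residue 1: M -> AUG (start codon)
residue 2: D codons sorted = GAC,GAU -> pick first = GAC
residue 3: V codons sorted = GUA,GUC,GUG,GUU -> pick first = GUA
residue 4: D codons sorted = GAC,GAU -> pick first = GAC
residue 5: S codons sorted = AGC,AGU,UCA,UCC,UCG,UCU -> pick first = AGC
residue 6: L codons sorted = CUA,CUC,CUG,CUU,UUA,UUG -> pick first = CUA
residue 7: A codons sorted = GCA,GCC,GCG,GCU -> pick first = GCA
residue 8: I codons sorted = AUA,AUC,AUU -> pick first = AUA
residue 9: G codons sorted = GGA,GGC,GGG,GGU -> pick first = GGA
terminator: stop codons sorted = UAA,UAG,UGA -> pick first = UAA

Answer: mRNA: AUGGACGUAGACAGCCUAGCAAUAGGAUAA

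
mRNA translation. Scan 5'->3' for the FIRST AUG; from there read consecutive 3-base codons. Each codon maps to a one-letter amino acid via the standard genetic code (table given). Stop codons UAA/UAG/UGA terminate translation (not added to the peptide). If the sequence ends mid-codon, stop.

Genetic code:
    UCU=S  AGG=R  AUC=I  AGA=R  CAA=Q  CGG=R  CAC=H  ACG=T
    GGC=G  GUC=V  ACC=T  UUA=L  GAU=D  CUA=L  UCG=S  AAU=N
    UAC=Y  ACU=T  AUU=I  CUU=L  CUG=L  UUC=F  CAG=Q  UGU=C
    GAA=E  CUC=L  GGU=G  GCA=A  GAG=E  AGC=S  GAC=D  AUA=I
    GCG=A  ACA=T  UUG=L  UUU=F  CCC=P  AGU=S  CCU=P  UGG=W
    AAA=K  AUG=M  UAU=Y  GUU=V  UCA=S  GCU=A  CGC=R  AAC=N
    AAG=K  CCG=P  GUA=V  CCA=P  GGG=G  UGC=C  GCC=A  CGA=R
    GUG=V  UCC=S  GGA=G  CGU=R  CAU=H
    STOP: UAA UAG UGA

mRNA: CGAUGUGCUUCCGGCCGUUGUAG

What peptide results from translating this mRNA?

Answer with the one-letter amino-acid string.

start AUG at pos 2
pos 2: AUG -> M; peptide=M
pos 5: UGC -> C; peptide=MC
pos 8: UUC -> F; peptide=MCF
pos 11: CGG -> R; peptide=MCFR
pos 14: CCG -> P; peptide=MCFRP
pos 17: UUG -> L; peptide=MCFRPL
pos 20: UAG -> STOP

Answer: MCFRPL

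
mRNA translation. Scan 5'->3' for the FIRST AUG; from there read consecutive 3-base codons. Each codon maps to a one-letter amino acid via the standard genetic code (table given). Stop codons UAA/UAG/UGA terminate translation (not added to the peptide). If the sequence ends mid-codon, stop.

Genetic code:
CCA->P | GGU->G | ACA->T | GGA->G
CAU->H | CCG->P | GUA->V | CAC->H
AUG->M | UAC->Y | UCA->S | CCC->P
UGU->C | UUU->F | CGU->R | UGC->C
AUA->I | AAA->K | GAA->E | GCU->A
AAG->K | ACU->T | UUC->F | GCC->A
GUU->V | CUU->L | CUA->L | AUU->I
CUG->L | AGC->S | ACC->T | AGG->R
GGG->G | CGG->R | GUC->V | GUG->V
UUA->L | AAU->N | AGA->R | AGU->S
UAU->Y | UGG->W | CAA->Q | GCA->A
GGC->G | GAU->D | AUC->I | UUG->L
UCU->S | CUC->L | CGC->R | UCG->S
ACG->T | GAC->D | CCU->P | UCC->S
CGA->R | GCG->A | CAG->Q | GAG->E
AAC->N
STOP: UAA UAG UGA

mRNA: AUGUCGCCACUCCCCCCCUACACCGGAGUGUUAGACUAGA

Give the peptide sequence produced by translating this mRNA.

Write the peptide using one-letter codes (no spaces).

Answer: MSPLPPYTGVLD

Derivation:
start AUG at pos 0
pos 0: AUG -> M; peptide=M
pos 3: UCG -> S; peptide=MS
pos 6: CCA -> P; peptide=MSP
pos 9: CUC -> L; peptide=MSPL
pos 12: CCC -> P; peptide=MSPLP
pos 15: CCC -> P; peptide=MSPLPP
pos 18: UAC -> Y; peptide=MSPLPPY
pos 21: ACC -> T; peptide=MSPLPPYT
pos 24: GGA -> G; peptide=MSPLPPYTG
pos 27: GUG -> V; peptide=MSPLPPYTGV
pos 30: UUA -> L; peptide=MSPLPPYTGVL
pos 33: GAC -> D; peptide=MSPLPPYTGVLD
pos 36: UAG -> STOP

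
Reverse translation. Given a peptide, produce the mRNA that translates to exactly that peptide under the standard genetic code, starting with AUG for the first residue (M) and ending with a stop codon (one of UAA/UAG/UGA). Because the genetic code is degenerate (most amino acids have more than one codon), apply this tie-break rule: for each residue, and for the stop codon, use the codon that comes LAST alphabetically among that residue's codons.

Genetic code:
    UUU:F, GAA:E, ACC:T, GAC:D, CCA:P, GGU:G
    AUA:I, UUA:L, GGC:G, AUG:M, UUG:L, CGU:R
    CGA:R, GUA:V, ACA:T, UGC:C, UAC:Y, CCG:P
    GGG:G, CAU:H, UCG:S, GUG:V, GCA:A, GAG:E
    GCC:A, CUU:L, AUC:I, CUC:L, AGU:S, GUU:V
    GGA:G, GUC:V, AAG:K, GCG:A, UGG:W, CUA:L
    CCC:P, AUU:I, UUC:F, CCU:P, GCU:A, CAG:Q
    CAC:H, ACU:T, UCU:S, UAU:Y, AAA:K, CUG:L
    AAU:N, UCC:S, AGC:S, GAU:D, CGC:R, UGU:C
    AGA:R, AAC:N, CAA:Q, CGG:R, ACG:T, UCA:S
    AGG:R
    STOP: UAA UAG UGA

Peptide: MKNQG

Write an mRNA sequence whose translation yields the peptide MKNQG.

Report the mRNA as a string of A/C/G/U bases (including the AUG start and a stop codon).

Answer: mRNA: AUGAAGAAUCAGGGUUGA

Derivation:
residue 1: M -> AUG (start codon)
residue 2: K codons sorted = AAA,AAG -> pick last = AAG
residue 3: N codons sorted = AAC,AAU -> pick last = AAU
residue 4: Q codons sorted = CAA,CAG -> pick last = CAG
residue 5: G codons sorted = GGA,GGC,GGG,GGU -> pick last = GGU
terminator: stop codons sorted = UAA,UAG,UGA -> pick last = UGA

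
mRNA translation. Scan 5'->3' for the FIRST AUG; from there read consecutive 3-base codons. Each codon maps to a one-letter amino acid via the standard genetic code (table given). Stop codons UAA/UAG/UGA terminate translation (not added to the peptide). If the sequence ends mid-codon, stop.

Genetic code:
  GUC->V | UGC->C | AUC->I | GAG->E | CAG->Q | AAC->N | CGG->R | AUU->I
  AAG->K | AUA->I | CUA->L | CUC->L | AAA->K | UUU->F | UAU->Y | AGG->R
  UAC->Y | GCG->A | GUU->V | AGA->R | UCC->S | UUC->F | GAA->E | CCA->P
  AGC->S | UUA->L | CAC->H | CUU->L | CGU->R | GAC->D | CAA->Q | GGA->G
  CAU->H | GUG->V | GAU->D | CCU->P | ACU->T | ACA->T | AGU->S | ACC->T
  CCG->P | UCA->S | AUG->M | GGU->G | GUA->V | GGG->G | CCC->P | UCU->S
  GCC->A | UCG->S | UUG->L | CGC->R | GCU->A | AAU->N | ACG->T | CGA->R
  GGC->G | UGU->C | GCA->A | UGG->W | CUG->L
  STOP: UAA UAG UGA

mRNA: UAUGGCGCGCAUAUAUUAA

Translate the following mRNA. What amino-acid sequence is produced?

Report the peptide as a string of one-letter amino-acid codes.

start AUG at pos 1
pos 1: AUG -> M; peptide=M
pos 4: GCG -> A; peptide=MA
pos 7: CGC -> R; peptide=MAR
pos 10: AUA -> I; peptide=MARI
pos 13: UAU -> Y; peptide=MARIY
pos 16: UAA -> STOP

Answer: MARIY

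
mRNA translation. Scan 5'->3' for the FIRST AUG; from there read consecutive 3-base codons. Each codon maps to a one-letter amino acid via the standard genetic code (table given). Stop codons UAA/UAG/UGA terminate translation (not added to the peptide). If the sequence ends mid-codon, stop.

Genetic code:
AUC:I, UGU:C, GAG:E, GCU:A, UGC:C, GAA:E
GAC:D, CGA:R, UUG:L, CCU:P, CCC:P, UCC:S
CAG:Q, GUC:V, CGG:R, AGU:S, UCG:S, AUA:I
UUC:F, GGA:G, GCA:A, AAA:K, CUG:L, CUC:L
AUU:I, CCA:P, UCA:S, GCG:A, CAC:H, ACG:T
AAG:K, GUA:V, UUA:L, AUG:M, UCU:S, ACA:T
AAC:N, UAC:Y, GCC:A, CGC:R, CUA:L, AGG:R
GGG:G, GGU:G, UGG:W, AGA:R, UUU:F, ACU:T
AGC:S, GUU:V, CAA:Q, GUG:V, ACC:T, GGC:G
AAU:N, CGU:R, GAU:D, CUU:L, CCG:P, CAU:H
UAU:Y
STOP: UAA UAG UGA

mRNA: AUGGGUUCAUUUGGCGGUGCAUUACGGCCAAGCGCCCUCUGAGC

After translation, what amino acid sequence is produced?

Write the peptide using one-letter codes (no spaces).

Answer: MGSFGGALRPSAL

Derivation:
start AUG at pos 0
pos 0: AUG -> M; peptide=M
pos 3: GGU -> G; peptide=MG
pos 6: UCA -> S; peptide=MGS
pos 9: UUU -> F; peptide=MGSF
pos 12: GGC -> G; peptide=MGSFG
pos 15: GGU -> G; peptide=MGSFGG
pos 18: GCA -> A; peptide=MGSFGGA
pos 21: UUA -> L; peptide=MGSFGGAL
pos 24: CGG -> R; peptide=MGSFGGALR
pos 27: CCA -> P; peptide=MGSFGGALRP
pos 30: AGC -> S; peptide=MGSFGGALRPS
pos 33: GCC -> A; peptide=MGSFGGALRPSA
pos 36: CUC -> L; peptide=MGSFGGALRPSAL
pos 39: UGA -> STOP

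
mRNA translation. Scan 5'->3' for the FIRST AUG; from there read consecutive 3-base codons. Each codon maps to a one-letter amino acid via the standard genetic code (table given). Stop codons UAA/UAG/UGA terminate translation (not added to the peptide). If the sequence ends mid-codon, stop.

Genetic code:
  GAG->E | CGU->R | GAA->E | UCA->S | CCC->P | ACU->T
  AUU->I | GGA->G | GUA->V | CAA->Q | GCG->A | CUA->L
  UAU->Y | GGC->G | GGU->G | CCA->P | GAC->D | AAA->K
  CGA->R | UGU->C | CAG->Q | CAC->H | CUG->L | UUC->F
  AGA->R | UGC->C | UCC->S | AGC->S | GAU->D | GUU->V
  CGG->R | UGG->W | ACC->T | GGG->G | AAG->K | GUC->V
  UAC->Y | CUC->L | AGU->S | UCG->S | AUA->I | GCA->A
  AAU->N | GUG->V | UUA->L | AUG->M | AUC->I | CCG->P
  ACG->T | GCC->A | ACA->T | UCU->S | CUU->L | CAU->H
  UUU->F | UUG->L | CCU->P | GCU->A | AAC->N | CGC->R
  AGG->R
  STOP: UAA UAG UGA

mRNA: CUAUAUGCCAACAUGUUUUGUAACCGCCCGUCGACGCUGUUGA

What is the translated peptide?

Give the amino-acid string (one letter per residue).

Answer: MPTCFVTARRRC

Derivation:
start AUG at pos 4
pos 4: AUG -> M; peptide=M
pos 7: CCA -> P; peptide=MP
pos 10: ACA -> T; peptide=MPT
pos 13: UGU -> C; peptide=MPTC
pos 16: UUU -> F; peptide=MPTCF
pos 19: GUA -> V; peptide=MPTCFV
pos 22: ACC -> T; peptide=MPTCFVT
pos 25: GCC -> A; peptide=MPTCFVTA
pos 28: CGU -> R; peptide=MPTCFVTAR
pos 31: CGA -> R; peptide=MPTCFVTARR
pos 34: CGC -> R; peptide=MPTCFVTARRR
pos 37: UGU -> C; peptide=MPTCFVTARRRC
pos 40: UGA -> STOP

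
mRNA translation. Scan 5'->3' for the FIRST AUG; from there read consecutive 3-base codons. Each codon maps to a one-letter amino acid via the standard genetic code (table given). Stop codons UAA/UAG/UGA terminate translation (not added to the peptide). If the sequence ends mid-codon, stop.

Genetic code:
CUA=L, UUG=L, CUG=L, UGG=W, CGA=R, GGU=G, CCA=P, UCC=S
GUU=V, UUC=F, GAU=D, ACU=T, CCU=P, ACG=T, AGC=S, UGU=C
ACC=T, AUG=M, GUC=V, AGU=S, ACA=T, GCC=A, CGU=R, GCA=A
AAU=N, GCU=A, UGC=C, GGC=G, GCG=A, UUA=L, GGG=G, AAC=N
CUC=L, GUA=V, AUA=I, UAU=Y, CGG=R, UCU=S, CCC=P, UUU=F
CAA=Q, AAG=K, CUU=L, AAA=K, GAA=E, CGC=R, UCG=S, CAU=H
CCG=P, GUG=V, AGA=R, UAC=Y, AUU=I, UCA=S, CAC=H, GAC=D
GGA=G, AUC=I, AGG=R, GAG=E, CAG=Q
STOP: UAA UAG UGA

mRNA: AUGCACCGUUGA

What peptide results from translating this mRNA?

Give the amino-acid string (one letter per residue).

start AUG at pos 0
pos 0: AUG -> M; peptide=M
pos 3: CAC -> H; peptide=MH
pos 6: CGU -> R; peptide=MHR
pos 9: UGA -> STOP

Answer: MHR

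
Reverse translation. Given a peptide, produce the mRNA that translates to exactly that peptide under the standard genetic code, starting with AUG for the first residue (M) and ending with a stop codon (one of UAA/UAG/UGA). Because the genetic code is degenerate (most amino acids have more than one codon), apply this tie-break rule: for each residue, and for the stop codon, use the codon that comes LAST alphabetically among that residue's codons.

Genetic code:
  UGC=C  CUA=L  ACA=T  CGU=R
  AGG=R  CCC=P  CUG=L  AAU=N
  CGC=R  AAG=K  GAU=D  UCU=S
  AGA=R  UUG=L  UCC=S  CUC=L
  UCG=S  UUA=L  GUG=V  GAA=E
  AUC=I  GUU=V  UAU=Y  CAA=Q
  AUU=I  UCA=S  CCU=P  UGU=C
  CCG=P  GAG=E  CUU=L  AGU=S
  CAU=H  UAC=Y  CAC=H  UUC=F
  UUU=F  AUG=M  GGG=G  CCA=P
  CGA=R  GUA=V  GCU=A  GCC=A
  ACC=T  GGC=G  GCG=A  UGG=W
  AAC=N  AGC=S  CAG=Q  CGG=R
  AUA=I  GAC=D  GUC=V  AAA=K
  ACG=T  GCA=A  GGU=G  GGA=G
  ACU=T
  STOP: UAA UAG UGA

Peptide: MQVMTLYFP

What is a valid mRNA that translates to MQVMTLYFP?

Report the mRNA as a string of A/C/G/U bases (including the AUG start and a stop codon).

residue 1: M -> AUG (start codon)
residue 2: Q codons sorted = CAA,CAG -> pick last = CAG
residue 3: V codons sorted = GUA,GUC,GUG,GUU -> pick last = GUU
residue 4: M -> AUG (only codon)
residue 5: T codons sorted = ACA,ACC,ACG,ACU -> pick last = ACU
residue 6: L codons sorted = CUA,CUC,CUG,CUU,UUA,UUG -> pick last = UUG
residue 7: Y codons sorted = UAC,UAU -> pick last = UAU
residue 8: F codons sorted = UUC,UUU -> pick last = UUU
residue 9: P codons sorted = CCA,CCC,CCG,CCU -> pick last = CCU
terminator: stop codons sorted = UAA,UAG,UGA -> pick last = UGA

Answer: mRNA: AUGCAGGUUAUGACUUUGUAUUUUCCUUGA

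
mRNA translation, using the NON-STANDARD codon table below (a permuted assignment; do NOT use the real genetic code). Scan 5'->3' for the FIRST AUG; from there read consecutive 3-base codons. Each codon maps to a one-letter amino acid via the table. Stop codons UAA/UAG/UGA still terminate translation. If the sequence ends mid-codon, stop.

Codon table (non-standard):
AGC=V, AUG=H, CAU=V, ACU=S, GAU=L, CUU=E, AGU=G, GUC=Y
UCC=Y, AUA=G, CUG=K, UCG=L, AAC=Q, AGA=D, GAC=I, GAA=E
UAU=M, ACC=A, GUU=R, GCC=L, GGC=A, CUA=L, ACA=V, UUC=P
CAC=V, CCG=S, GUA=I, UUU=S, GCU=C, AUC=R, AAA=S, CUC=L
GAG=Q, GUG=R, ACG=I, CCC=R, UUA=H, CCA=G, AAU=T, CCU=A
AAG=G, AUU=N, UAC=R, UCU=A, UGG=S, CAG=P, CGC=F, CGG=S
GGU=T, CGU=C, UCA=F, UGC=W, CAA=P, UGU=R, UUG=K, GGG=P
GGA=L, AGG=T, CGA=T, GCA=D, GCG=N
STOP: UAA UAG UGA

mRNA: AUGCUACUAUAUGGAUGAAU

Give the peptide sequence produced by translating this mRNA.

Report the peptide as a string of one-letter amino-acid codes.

Answer: HLLML

Derivation:
start AUG at pos 0
pos 0: AUG -> H; peptide=H
pos 3: CUA -> L; peptide=HL
pos 6: CUA -> L; peptide=HLL
pos 9: UAU -> M; peptide=HLLM
pos 12: GGA -> L; peptide=HLLML
pos 15: UGA -> STOP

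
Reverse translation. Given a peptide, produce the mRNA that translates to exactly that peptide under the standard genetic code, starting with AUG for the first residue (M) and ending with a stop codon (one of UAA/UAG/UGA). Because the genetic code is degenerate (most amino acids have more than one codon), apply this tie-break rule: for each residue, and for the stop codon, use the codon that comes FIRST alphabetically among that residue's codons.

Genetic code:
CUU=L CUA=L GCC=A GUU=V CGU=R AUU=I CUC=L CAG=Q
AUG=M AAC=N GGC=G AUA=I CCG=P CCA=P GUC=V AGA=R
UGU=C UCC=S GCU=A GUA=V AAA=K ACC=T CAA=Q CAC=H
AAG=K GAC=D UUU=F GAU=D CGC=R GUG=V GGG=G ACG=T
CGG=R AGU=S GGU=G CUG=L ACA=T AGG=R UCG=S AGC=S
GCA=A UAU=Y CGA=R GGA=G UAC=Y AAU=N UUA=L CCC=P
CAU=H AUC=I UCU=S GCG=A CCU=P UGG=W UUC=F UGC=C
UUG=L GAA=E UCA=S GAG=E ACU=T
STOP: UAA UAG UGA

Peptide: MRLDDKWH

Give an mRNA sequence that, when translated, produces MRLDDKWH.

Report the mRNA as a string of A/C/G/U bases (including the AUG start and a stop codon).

residue 1: M -> AUG (start codon)
residue 2: R codons sorted = AGA,AGG,CGA,CGC,CGG,CGU -> pick first = AGA
residue 3: L codons sorted = CUA,CUC,CUG,CUU,UUA,UUG -> pick first = CUA
residue 4: D codons sorted = GAC,GAU -> pick first = GAC
residue 5: D codons sorted = GAC,GAU -> pick first = GAC
residue 6: K codons sorted = AAA,AAG -> pick first = AAA
residue 7: W -> UGG (only codon)
residue 8: H codons sorted = CAC,CAU -> pick first = CAC
terminator: stop codons sorted = UAA,UAG,UGA -> pick first = UAA

Answer: mRNA: AUGAGACUAGACGACAAAUGGCACUAA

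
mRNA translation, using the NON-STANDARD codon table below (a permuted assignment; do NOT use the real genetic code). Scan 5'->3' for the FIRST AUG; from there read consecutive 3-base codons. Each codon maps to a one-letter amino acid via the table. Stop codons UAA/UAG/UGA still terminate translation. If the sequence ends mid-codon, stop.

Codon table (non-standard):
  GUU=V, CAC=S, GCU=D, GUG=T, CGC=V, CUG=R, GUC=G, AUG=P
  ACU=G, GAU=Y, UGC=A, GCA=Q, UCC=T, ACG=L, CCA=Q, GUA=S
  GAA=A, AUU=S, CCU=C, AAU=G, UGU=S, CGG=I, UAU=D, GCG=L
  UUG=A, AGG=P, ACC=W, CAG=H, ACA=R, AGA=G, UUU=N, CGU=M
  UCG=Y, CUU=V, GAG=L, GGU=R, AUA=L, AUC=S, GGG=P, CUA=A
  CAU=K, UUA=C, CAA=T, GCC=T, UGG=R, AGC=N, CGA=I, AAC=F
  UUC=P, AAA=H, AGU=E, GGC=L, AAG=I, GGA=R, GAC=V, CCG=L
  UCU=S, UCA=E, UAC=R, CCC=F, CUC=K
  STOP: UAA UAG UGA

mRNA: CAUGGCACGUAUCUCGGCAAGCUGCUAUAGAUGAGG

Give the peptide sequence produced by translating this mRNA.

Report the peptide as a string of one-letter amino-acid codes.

start AUG at pos 1
pos 1: AUG -> P; peptide=P
pos 4: GCA -> Q; peptide=PQ
pos 7: CGU -> M; peptide=PQM
pos 10: AUC -> S; peptide=PQMS
pos 13: UCG -> Y; peptide=PQMSY
pos 16: GCA -> Q; peptide=PQMSYQ
pos 19: AGC -> N; peptide=PQMSYQN
pos 22: UGC -> A; peptide=PQMSYQNA
pos 25: UAU -> D; peptide=PQMSYQNAD
pos 28: AGA -> G; peptide=PQMSYQNADG
pos 31: UGA -> STOP

Answer: PQMSYQNADG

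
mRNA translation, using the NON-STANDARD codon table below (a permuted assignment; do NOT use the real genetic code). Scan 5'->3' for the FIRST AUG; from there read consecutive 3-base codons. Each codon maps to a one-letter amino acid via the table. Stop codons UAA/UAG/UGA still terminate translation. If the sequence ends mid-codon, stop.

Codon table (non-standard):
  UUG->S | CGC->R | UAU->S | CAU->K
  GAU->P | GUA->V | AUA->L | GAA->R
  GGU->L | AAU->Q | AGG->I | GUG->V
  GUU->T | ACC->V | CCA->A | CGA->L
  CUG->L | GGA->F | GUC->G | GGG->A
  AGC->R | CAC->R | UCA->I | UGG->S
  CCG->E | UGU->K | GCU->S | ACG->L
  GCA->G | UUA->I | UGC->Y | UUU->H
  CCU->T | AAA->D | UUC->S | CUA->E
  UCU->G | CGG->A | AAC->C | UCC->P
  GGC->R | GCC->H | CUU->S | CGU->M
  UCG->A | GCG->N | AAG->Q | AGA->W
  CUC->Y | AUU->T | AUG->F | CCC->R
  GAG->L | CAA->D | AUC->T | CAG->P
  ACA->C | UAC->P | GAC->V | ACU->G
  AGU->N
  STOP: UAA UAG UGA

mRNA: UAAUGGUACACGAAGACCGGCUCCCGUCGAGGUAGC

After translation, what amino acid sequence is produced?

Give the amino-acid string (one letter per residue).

start AUG at pos 2
pos 2: AUG -> F; peptide=F
pos 5: GUA -> V; peptide=FV
pos 8: CAC -> R; peptide=FVR
pos 11: GAA -> R; peptide=FVRR
pos 14: GAC -> V; peptide=FVRRV
pos 17: CGG -> A; peptide=FVRRVA
pos 20: CUC -> Y; peptide=FVRRVAY
pos 23: CCG -> E; peptide=FVRRVAYE
pos 26: UCG -> A; peptide=FVRRVAYEA
pos 29: AGG -> I; peptide=FVRRVAYEAI
pos 32: UAG -> STOP

Answer: FVRRVAYEAI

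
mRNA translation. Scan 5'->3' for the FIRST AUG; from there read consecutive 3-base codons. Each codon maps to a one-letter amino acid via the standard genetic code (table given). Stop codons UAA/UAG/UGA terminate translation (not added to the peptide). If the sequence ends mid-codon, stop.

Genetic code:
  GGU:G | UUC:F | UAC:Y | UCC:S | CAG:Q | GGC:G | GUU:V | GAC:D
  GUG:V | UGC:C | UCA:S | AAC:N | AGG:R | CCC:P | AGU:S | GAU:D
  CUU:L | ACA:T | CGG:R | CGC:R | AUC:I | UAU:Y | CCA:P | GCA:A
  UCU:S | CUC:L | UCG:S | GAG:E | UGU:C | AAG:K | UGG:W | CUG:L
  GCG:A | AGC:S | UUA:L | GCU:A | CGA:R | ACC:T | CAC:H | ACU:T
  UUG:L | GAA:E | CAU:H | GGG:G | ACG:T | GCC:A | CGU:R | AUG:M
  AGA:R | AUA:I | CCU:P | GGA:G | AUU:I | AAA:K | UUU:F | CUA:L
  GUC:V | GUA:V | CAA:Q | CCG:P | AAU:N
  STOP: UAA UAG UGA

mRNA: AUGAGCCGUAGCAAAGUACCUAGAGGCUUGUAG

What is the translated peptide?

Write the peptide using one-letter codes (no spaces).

Answer: MSRSKVPRGL

Derivation:
start AUG at pos 0
pos 0: AUG -> M; peptide=M
pos 3: AGC -> S; peptide=MS
pos 6: CGU -> R; peptide=MSR
pos 9: AGC -> S; peptide=MSRS
pos 12: AAA -> K; peptide=MSRSK
pos 15: GUA -> V; peptide=MSRSKV
pos 18: CCU -> P; peptide=MSRSKVP
pos 21: AGA -> R; peptide=MSRSKVPR
pos 24: GGC -> G; peptide=MSRSKVPRG
pos 27: UUG -> L; peptide=MSRSKVPRGL
pos 30: UAG -> STOP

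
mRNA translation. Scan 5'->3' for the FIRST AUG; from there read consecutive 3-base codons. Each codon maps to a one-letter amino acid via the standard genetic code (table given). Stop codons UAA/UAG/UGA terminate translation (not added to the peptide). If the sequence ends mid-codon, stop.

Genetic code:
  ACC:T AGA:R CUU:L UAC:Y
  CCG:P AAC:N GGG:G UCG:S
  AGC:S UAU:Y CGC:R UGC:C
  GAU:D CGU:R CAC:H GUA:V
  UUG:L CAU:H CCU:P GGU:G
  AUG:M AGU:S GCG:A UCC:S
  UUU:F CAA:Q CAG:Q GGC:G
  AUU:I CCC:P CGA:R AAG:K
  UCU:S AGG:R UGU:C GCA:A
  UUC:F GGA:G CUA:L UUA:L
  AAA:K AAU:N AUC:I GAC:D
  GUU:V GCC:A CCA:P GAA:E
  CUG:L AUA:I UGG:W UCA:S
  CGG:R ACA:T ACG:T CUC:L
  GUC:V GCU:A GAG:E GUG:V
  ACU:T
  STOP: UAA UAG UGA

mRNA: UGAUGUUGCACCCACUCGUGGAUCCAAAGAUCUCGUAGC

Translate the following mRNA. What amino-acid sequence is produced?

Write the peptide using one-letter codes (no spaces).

start AUG at pos 2
pos 2: AUG -> M; peptide=M
pos 5: UUG -> L; peptide=ML
pos 8: CAC -> H; peptide=MLH
pos 11: CCA -> P; peptide=MLHP
pos 14: CUC -> L; peptide=MLHPL
pos 17: GUG -> V; peptide=MLHPLV
pos 20: GAU -> D; peptide=MLHPLVD
pos 23: CCA -> P; peptide=MLHPLVDP
pos 26: AAG -> K; peptide=MLHPLVDPK
pos 29: AUC -> I; peptide=MLHPLVDPKI
pos 32: UCG -> S; peptide=MLHPLVDPKIS
pos 35: UAG -> STOP

Answer: MLHPLVDPKIS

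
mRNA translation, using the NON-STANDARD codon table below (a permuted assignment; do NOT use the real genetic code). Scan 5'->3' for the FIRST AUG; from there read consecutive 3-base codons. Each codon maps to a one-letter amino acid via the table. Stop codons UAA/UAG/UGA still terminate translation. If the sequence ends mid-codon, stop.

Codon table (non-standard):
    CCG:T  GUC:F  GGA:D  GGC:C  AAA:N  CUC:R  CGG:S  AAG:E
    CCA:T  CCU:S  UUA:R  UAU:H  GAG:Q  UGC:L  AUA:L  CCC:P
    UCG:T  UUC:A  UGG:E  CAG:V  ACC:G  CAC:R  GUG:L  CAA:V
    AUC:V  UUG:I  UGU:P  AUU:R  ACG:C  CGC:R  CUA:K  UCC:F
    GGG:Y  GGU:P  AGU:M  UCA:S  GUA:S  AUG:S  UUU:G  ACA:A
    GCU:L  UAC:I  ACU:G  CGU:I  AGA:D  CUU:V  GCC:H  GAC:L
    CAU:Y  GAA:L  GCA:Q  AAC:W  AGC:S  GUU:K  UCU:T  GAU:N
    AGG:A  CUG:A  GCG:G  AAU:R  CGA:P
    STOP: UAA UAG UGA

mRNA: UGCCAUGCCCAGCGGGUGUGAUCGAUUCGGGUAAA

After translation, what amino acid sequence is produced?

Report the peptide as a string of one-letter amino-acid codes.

Answer: SPSYPNPAY

Derivation:
start AUG at pos 4
pos 4: AUG -> S; peptide=S
pos 7: CCC -> P; peptide=SP
pos 10: AGC -> S; peptide=SPS
pos 13: GGG -> Y; peptide=SPSY
pos 16: UGU -> P; peptide=SPSYP
pos 19: GAU -> N; peptide=SPSYPN
pos 22: CGA -> P; peptide=SPSYPNP
pos 25: UUC -> A; peptide=SPSYPNPA
pos 28: GGG -> Y; peptide=SPSYPNPAY
pos 31: UAA -> STOP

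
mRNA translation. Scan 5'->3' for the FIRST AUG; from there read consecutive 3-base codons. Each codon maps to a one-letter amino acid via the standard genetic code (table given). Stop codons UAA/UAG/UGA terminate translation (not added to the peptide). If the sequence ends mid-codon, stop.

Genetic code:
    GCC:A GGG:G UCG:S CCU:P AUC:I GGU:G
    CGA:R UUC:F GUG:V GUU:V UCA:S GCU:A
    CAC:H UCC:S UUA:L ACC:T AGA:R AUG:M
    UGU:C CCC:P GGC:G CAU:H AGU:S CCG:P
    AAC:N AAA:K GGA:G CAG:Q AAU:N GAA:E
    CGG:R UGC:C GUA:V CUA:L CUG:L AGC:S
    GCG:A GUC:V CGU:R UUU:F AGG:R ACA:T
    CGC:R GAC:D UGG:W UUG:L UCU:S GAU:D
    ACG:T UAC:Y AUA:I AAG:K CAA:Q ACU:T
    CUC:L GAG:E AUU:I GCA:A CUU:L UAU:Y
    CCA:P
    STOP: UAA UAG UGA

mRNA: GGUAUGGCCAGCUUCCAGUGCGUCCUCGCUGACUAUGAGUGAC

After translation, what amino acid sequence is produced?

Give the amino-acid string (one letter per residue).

start AUG at pos 3
pos 3: AUG -> M; peptide=M
pos 6: GCC -> A; peptide=MA
pos 9: AGC -> S; peptide=MAS
pos 12: UUC -> F; peptide=MASF
pos 15: CAG -> Q; peptide=MASFQ
pos 18: UGC -> C; peptide=MASFQC
pos 21: GUC -> V; peptide=MASFQCV
pos 24: CUC -> L; peptide=MASFQCVL
pos 27: GCU -> A; peptide=MASFQCVLA
pos 30: GAC -> D; peptide=MASFQCVLAD
pos 33: UAU -> Y; peptide=MASFQCVLADY
pos 36: GAG -> E; peptide=MASFQCVLADYE
pos 39: UGA -> STOP

Answer: MASFQCVLADYE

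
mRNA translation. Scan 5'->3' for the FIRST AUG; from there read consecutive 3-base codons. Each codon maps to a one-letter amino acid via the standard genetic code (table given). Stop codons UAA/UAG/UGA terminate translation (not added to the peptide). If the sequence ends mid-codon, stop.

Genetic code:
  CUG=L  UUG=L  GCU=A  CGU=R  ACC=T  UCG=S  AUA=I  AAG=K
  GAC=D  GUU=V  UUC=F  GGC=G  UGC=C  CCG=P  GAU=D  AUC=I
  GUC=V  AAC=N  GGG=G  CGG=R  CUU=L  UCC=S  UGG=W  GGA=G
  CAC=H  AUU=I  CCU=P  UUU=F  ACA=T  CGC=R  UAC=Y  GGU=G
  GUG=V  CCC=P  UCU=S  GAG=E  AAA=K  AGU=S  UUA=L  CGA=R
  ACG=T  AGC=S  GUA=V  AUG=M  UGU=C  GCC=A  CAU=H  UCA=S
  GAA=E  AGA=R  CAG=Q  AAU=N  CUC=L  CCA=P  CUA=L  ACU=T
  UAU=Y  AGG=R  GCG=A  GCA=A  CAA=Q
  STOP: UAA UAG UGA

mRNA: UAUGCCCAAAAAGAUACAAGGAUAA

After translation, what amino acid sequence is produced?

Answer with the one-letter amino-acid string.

Answer: MPKKIQG

Derivation:
start AUG at pos 1
pos 1: AUG -> M; peptide=M
pos 4: CCC -> P; peptide=MP
pos 7: AAA -> K; peptide=MPK
pos 10: AAG -> K; peptide=MPKK
pos 13: AUA -> I; peptide=MPKKI
pos 16: CAA -> Q; peptide=MPKKIQ
pos 19: GGA -> G; peptide=MPKKIQG
pos 22: UAA -> STOP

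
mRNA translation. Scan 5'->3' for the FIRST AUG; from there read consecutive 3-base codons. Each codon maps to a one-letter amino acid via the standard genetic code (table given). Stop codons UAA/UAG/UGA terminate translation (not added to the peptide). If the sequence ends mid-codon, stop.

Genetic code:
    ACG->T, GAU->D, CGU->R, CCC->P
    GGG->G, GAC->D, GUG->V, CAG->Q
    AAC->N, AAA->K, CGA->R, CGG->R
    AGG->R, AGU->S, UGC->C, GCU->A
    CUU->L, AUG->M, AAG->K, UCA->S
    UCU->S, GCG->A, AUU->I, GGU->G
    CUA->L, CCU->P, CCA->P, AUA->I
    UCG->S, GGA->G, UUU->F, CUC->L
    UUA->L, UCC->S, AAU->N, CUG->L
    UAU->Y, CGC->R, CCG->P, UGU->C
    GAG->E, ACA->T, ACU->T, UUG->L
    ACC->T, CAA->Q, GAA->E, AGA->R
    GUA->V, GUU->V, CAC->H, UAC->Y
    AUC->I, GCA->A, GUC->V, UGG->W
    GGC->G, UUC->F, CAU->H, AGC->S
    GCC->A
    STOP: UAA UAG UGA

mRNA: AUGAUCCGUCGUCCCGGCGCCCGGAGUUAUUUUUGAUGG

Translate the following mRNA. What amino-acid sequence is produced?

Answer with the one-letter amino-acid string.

Answer: MIRRPGARSYF

Derivation:
start AUG at pos 0
pos 0: AUG -> M; peptide=M
pos 3: AUC -> I; peptide=MI
pos 6: CGU -> R; peptide=MIR
pos 9: CGU -> R; peptide=MIRR
pos 12: CCC -> P; peptide=MIRRP
pos 15: GGC -> G; peptide=MIRRPG
pos 18: GCC -> A; peptide=MIRRPGA
pos 21: CGG -> R; peptide=MIRRPGAR
pos 24: AGU -> S; peptide=MIRRPGARS
pos 27: UAU -> Y; peptide=MIRRPGARSY
pos 30: UUU -> F; peptide=MIRRPGARSYF
pos 33: UGA -> STOP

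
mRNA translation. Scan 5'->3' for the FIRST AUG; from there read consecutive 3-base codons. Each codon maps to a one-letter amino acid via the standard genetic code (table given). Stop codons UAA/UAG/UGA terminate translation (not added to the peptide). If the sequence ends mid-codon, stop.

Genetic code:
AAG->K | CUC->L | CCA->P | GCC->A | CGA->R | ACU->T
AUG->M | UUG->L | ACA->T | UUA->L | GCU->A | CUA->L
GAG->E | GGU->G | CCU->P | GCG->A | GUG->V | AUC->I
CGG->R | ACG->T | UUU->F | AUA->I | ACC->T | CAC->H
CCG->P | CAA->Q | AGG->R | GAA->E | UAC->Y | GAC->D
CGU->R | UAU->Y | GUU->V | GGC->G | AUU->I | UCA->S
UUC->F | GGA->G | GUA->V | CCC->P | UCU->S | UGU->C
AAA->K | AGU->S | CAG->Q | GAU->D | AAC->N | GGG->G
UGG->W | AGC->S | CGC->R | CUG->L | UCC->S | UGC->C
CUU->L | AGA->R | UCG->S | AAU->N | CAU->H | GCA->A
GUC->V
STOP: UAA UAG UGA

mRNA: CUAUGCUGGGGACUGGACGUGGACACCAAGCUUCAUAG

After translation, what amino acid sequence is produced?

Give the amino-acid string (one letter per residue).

Answer: MLGTGRGHQAS

Derivation:
start AUG at pos 2
pos 2: AUG -> M; peptide=M
pos 5: CUG -> L; peptide=ML
pos 8: GGG -> G; peptide=MLG
pos 11: ACU -> T; peptide=MLGT
pos 14: GGA -> G; peptide=MLGTG
pos 17: CGU -> R; peptide=MLGTGR
pos 20: GGA -> G; peptide=MLGTGRG
pos 23: CAC -> H; peptide=MLGTGRGH
pos 26: CAA -> Q; peptide=MLGTGRGHQ
pos 29: GCU -> A; peptide=MLGTGRGHQA
pos 32: UCA -> S; peptide=MLGTGRGHQAS
pos 35: UAG -> STOP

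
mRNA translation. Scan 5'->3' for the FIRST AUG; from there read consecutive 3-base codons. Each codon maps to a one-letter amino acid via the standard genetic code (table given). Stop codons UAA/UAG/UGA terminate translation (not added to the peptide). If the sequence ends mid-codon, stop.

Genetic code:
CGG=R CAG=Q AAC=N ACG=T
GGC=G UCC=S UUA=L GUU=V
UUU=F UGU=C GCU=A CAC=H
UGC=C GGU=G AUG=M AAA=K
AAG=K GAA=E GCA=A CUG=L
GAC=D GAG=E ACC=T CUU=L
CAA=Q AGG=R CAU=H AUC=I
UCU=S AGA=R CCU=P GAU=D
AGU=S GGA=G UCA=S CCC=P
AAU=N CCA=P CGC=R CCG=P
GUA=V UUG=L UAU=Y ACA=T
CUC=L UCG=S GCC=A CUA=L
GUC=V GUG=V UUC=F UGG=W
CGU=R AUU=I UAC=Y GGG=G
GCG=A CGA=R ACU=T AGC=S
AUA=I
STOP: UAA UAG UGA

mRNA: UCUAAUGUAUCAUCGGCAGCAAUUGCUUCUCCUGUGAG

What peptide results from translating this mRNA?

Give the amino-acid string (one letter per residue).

Answer: MYHRQQLLLL

Derivation:
start AUG at pos 4
pos 4: AUG -> M; peptide=M
pos 7: UAU -> Y; peptide=MY
pos 10: CAU -> H; peptide=MYH
pos 13: CGG -> R; peptide=MYHR
pos 16: CAG -> Q; peptide=MYHRQ
pos 19: CAA -> Q; peptide=MYHRQQ
pos 22: UUG -> L; peptide=MYHRQQL
pos 25: CUU -> L; peptide=MYHRQQLL
pos 28: CUC -> L; peptide=MYHRQQLLL
pos 31: CUG -> L; peptide=MYHRQQLLLL
pos 34: UGA -> STOP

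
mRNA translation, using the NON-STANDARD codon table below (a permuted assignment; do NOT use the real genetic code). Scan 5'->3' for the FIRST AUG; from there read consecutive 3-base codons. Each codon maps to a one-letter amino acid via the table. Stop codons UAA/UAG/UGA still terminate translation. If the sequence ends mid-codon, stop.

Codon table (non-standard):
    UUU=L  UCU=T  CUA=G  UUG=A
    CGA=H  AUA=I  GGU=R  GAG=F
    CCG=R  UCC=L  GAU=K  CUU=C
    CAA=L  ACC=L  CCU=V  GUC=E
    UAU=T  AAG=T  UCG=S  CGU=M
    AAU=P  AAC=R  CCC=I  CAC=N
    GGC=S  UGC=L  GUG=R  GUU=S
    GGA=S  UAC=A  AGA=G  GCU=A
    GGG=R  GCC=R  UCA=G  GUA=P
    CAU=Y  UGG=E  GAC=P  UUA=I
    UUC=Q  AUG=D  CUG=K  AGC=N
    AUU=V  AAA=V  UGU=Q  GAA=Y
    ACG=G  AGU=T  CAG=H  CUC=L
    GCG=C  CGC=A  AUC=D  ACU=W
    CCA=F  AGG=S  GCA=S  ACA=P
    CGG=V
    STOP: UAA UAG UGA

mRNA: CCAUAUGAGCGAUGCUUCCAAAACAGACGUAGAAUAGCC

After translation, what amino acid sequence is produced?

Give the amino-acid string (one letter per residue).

Answer: DNKALVPPPY

Derivation:
start AUG at pos 4
pos 4: AUG -> D; peptide=D
pos 7: AGC -> N; peptide=DN
pos 10: GAU -> K; peptide=DNK
pos 13: GCU -> A; peptide=DNKA
pos 16: UCC -> L; peptide=DNKAL
pos 19: AAA -> V; peptide=DNKALV
pos 22: ACA -> P; peptide=DNKALVP
pos 25: GAC -> P; peptide=DNKALVPP
pos 28: GUA -> P; peptide=DNKALVPPP
pos 31: GAA -> Y; peptide=DNKALVPPPY
pos 34: UAG -> STOP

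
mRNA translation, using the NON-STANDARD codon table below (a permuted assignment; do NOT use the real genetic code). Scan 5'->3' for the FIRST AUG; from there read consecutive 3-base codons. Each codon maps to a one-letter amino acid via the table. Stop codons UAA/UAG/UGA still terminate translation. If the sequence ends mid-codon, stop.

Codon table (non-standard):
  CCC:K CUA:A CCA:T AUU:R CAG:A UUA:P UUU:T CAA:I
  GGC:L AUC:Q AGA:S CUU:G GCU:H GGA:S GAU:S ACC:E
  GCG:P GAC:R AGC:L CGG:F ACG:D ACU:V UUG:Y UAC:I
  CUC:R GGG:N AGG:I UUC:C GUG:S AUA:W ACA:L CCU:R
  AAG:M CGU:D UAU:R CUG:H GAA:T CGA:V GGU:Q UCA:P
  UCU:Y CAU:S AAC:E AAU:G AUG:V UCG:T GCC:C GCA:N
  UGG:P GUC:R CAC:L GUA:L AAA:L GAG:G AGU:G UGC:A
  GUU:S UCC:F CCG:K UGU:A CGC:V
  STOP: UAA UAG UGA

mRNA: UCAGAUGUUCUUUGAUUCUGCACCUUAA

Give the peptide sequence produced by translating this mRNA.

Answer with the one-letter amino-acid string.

start AUG at pos 4
pos 4: AUG -> V; peptide=V
pos 7: UUC -> C; peptide=VC
pos 10: UUU -> T; peptide=VCT
pos 13: GAU -> S; peptide=VCTS
pos 16: UCU -> Y; peptide=VCTSY
pos 19: GCA -> N; peptide=VCTSYN
pos 22: CCU -> R; peptide=VCTSYNR
pos 25: UAA -> STOP

Answer: VCTSYNR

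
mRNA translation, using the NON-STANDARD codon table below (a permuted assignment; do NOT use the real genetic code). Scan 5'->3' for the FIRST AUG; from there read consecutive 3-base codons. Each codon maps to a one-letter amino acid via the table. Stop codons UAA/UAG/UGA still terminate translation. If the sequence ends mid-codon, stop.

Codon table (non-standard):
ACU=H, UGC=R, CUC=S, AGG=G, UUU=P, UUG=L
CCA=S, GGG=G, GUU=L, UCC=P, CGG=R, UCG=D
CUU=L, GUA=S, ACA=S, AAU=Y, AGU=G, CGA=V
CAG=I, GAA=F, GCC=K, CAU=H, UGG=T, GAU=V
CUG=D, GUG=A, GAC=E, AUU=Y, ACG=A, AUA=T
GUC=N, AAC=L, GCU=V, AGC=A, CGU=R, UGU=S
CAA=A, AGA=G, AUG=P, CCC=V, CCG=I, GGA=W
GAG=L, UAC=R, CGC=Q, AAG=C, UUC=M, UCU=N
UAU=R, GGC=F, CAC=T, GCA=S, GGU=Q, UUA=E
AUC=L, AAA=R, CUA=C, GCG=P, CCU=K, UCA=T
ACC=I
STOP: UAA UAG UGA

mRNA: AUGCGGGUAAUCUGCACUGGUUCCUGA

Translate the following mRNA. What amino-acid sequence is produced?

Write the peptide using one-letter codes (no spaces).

Answer: PRSLRHQP

Derivation:
start AUG at pos 0
pos 0: AUG -> P; peptide=P
pos 3: CGG -> R; peptide=PR
pos 6: GUA -> S; peptide=PRS
pos 9: AUC -> L; peptide=PRSL
pos 12: UGC -> R; peptide=PRSLR
pos 15: ACU -> H; peptide=PRSLRH
pos 18: GGU -> Q; peptide=PRSLRHQ
pos 21: UCC -> P; peptide=PRSLRHQP
pos 24: UGA -> STOP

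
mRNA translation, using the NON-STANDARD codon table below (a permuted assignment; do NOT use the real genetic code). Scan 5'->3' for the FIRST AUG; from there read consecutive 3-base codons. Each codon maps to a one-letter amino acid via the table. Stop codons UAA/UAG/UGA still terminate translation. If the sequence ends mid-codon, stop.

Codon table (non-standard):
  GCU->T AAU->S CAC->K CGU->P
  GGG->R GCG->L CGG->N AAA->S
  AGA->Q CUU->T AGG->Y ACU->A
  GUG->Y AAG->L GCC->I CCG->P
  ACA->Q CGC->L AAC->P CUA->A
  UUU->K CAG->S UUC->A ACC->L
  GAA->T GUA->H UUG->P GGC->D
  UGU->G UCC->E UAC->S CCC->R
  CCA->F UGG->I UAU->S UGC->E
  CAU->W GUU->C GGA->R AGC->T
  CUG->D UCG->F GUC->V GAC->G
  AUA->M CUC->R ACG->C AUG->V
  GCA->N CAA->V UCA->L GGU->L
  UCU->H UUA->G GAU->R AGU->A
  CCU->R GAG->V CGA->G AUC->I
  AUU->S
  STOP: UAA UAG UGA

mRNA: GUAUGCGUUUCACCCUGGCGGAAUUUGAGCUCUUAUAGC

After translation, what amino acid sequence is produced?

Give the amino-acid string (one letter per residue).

Answer: VPALDLTKVRG

Derivation:
start AUG at pos 2
pos 2: AUG -> V; peptide=V
pos 5: CGU -> P; peptide=VP
pos 8: UUC -> A; peptide=VPA
pos 11: ACC -> L; peptide=VPAL
pos 14: CUG -> D; peptide=VPALD
pos 17: GCG -> L; peptide=VPALDL
pos 20: GAA -> T; peptide=VPALDLT
pos 23: UUU -> K; peptide=VPALDLTK
pos 26: GAG -> V; peptide=VPALDLTKV
pos 29: CUC -> R; peptide=VPALDLTKVR
pos 32: UUA -> G; peptide=VPALDLTKVRG
pos 35: UAG -> STOP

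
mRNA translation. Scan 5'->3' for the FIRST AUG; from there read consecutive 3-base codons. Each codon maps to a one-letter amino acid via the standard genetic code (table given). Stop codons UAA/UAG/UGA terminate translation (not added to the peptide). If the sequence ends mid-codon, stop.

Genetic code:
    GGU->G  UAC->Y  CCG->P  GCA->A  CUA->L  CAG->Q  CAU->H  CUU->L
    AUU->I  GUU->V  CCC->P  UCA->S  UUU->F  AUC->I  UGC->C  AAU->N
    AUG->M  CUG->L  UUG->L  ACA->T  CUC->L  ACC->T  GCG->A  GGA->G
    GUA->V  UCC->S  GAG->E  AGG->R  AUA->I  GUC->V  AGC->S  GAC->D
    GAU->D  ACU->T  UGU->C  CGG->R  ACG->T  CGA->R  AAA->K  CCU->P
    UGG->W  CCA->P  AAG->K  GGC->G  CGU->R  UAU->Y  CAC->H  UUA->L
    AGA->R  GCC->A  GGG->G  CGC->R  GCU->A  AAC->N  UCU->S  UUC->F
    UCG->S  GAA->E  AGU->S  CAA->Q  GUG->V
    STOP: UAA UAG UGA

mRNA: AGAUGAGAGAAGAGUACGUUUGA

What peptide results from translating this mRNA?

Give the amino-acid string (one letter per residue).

Answer: MREEYV

Derivation:
start AUG at pos 2
pos 2: AUG -> M; peptide=M
pos 5: AGA -> R; peptide=MR
pos 8: GAA -> E; peptide=MRE
pos 11: GAG -> E; peptide=MREE
pos 14: UAC -> Y; peptide=MREEY
pos 17: GUU -> V; peptide=MREEYV
pos 20: UGA -> STOP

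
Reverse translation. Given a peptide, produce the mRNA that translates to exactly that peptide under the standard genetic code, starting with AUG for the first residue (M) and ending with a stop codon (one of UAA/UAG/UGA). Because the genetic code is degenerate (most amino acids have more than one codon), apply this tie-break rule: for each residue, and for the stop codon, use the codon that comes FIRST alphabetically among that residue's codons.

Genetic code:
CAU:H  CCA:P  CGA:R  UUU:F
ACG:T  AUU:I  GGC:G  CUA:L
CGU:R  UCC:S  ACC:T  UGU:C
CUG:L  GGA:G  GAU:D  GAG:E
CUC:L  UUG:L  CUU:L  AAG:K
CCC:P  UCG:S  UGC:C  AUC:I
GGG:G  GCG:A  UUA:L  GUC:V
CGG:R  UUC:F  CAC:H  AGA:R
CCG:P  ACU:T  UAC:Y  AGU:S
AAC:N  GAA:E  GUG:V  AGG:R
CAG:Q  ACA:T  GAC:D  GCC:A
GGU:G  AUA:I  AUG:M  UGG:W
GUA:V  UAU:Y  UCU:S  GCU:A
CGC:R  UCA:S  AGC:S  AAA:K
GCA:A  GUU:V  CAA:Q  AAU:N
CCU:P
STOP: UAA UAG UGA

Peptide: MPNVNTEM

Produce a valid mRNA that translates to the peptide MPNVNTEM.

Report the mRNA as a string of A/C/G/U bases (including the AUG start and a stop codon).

residue 1: M -> AUG (start codon)
residue 2: P codons sorted = CCA,CCC,CCG,CCU -> pick first = CCA
residue 3: N codons sorted = AAC,AAU -> pick first = AAC
residue 4: V codons sorted = GUA,GUC,GUG,GUU -> pick first = GUA
residue 5: N codons sorted = AAC,AAU -> pick first = AAC
residue 6: T codons sorted = ACA,ACC,ACG,ACU -> pick first = ACA
residue 7: E codons sorted = GAA,GAG -> pick first = GAA
residue 8: M -> AUG (only codon)
terminator: stop codons sorted = UAA,UAG,UGA -> pick first = UAA

Answer: mRNA: AUGCCAAACGUAAACACAGAAAUGUAA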